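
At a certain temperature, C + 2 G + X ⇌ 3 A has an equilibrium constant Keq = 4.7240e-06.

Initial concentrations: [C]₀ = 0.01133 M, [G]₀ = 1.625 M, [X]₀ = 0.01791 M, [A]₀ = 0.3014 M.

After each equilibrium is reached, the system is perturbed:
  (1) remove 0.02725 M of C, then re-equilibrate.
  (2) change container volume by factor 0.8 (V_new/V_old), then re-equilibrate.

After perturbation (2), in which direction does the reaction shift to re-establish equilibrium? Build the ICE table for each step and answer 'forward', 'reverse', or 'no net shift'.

Direction: forward

Q₀ = 51.1 vs Keq = 4.7240e-06 ⇒ Q>K, reverse
Step 1:
                    C           G           X           A
  I           0.01133       1.625     0.01791      0.3014
  C           0.09852       0.197     0.09852     -0.2955
  E            0.1098       1.822      0.1164    0.005854
  solve Keq expr → x = -0.09852; check Q = 4.7240e-06
Then remove 0.02725 M of C.
Step 2:
                    C           G           X           A
  I            0.0826       1.822      0.1164    0.005854
  C        1.7454e-04  3.4907e-04  1.7454e-04 -5.2361e-04
  E           0.08277       1.822      0.1166     0.00533
  solve Keq expr → x = -1.7454e-04; check Q = 4.7240e-06
Then change container volume by factor 0.8 (V_new/V_old).
Step 3:
                    C           G           X           A
  I            0.1035       2.278      0.1458    0.006662
  C       -1.6902e-04 -3.3804e-04 -1.6902e-04  5.0706e-04
  E            0.1033       2.278      0.1456    0.007169
  solve Keq expr → x = 1.6902e-04; check Q = 4.7240e-06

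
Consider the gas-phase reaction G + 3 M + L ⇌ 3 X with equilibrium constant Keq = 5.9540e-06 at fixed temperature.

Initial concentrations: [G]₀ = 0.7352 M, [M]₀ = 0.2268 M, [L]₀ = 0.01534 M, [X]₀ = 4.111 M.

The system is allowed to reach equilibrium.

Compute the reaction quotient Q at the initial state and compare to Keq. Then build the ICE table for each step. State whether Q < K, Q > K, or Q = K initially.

Q₀ = 5.2806e+05 vs Keq = 5.9540e-06 ⇒ Q>K, reverse
Step 1:
                   G          M          L          X
  Initial     0.7352     0.2268    0.01534      4.111
  Change       1.334      4.003      1.334     -4.003
  Equil         2.07       4.23       1.35      0.108
  solve Keq expr → x = -1.334; check Q = 5.9540e-06

Q₀ = 5.2806e+05; Q > K (proceeds reverse)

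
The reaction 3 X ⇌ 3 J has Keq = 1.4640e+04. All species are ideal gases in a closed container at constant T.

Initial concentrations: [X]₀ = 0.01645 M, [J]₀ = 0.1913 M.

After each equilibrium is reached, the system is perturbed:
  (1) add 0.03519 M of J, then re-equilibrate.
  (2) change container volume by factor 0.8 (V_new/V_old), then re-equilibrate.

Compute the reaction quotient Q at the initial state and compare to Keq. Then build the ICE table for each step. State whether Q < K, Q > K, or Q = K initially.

Q₀ = 1573; Q < K (proceeds forward)

Q₀ = 1573 vs Keq = 1.4640e+04 ⇒ Q<K, forward
Step 1:
                    X           J
  init        0.01645      0.1913
  Δ         -0.008291    0.008291
  eq         0.008159      0.1996
  solve Keq expr → x = 0.002764; check Q = 1.4640e+04
Then add 0.03519 M of J.
Step 2:
                    X           J
  init       0.008159      0.2348
  Δ          0.001382   -0.001382
  eq         0.009541      0.2334
  solve Keq expr → x = -4.6066e-04; check Q = 1.4640e+04
Then change container volume by factor 0.8 (V_new/V_old).
Step 3:
                    X           J
  init        0.01193      0.2917
  Δ                 0           0
  eq          0.01193      0.2917
  solve Keq expr → x = 0; check Q = 1.4640e+04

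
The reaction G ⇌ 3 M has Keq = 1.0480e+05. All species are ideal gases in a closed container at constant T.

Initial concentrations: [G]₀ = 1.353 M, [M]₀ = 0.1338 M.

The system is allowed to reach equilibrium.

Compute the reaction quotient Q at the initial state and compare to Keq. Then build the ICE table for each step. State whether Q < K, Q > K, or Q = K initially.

Q₀ = 0.00177; Q < K (proceeds forward)

Q₀ = 0.00177 vs Keq = 1.0480e+05 ⇒ Q<K, forward
Step 1:
                    G           M
  Initial       1.353      0.1338
  Change       -1.352       4.057
  Equil    7.0226e-04       4.191
  solve Keq expr → x = 1.352; check Q = 1.0480e+05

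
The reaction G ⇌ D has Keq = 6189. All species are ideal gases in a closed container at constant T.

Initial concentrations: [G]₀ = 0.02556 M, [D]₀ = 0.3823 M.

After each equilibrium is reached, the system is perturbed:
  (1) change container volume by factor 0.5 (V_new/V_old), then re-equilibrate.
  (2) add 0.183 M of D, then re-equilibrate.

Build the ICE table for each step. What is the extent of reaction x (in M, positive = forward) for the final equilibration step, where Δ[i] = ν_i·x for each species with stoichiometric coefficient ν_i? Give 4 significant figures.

Q₀ = 14.96 vs Keq = 6189 ⇒ Q<K, forward
Step 1:
                  G         D
  Initial   0.02556    0.3823
  Change   -0.02549   0.02549
  Equil   6.5890e-05    0.4078
  solve Keq expr → x = 0.02549; check Q = 6189
Then change container volume by factor 0.5 (V_new/V_old).
Step 2:
                  G         D
  Initial 1.3178e-04    0.8156
  Change          0         0
  Equil   1.3178e-04    0.8156
  solve Keq expr → x = 0; check Q = 6189
Then add 0.183 M of D.
Step 3:
                  G         D
  Initial 1.3178e-04    0.9986
  Change  2.9564e-05 -2.9564e-05
  Equil   1.6134e-04    0.9986
  solve Keq expr → x = -2.9564e-05; check Q = 6189

x = -2.9564e-05 M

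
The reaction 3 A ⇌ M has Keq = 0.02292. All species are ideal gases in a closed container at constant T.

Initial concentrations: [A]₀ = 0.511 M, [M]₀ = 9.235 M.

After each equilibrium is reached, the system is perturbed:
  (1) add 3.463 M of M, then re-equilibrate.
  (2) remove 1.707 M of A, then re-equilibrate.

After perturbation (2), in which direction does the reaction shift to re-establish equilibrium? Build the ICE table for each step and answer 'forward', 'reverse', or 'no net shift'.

Q₀ = 69.21 vs Keq = 0.02292 ⇒ Q>K, reverse
Step 1:
                   A          M
  init         0.511      9.235
  Δ             6.27      -2.09
  eq           6.781      7.145
  solve Keq expr → x = -2.09; check Q = 0.02292
Then add 3.463 M of M.
Step 2:
                   A          M
  init         6.781      10.61
  Δ           0.8825    -0.2942
  eq           7.663      10.31
  solve Keq expr → x = -0.2942; check Q = 0.02292
Then remove 1.707 M of A.
Step 3:
                   A          M
  init         5.956      10.31
  Δ            1.575    -0.5249
  eq           7.531      9.789
  solve Keq expr → x = -0.5249; check Q = 0.02292

Direction: reverse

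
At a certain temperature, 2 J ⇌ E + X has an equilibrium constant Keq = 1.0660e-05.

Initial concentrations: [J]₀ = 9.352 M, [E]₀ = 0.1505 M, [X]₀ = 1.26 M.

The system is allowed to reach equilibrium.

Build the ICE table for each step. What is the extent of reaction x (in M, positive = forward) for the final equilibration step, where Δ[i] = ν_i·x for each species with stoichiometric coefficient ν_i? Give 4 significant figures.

x = -0.1496 M

Q₀ = 0.002168 vs Keq = 1.0660e-05 ⇒ Q>K, reverse
Step 1:
                    J           E           X
  I             9.352      0.1505        1.26
  C            0.2992     -0.1496     -0.1496
  E             9.651  8.9422e-04        1.11
  solve Keq expr → x = -0.1496; check Q = 1.0660e-05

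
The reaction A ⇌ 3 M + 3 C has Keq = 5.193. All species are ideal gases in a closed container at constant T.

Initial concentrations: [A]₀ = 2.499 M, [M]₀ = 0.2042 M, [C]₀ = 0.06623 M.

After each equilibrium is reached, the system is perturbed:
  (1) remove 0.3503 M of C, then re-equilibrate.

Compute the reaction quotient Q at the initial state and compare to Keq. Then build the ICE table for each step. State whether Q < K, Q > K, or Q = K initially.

Q₀ = 9.8984e-07; Q < K (proceeds forward)

Q₀ = 9.8984e-07 vs Keq = 5.193 ⇒ Q<K, forward
Step 1:
                  A         M         C
  init        2.499    0.2042   0.06623
  Δ         -0.4498     1.349     1.349
  eq          2.049     1.554     1.416
  solve Keq expr → x = 0.4498; check Q = 5.193
Then remove 0.3503 M of C.
Step 2:
                  A         M         C
  init        2.049     1.554     1.065
  Δ        -0.06201     0.186     0.186
  eq          1.987      1.74     1.251
  solve Keq expr → x = 0.06201; check Q = 5.193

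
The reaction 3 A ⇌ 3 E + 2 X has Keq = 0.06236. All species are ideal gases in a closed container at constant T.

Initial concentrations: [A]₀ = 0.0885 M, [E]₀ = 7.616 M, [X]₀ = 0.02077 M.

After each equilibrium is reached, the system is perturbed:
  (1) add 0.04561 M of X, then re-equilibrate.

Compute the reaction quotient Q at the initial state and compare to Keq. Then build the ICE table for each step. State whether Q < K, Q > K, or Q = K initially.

Q₀ = 274.9; Q > K (proceeds reverse)

Q₀ = 274.9 vs Keq = 0.06236 ⇒ Q>K, reverse
Step 1:
                   A          E          X
  Initial     0.0885      7.616    0.02077
  Change     0.03042   -0.03042   -0.02028
  Equil       0.1189      7.586 4.9017e-04
  solve Keq expr → x = -0.01014; check Q = 0.06236
Then add 0.04561 M of X.
Step 2:
                   A          E          X
  Initial     0.1189      7.586     0.0461
  Change     0.06769   -0.06769   -0.04512
  Equil       0.1866      7.518 9.7655e-04
  solve Keq expr → x = -0.02256; check Q = 0.06236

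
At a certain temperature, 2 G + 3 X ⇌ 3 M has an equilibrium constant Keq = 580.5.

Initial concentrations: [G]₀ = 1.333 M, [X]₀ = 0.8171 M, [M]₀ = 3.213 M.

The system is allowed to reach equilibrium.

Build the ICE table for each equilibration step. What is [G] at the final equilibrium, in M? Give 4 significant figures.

[G]_eq = 1.065 M

Q₀ = 34.22 vs Keq = 580.5 ⇒ Q<K, forward
Step 1:
                  G         X         M
  init        1.333    0.8171     3.213
  Δ         -0.2678   -0.4017    0.4017
  eq          1.065    0.4154     3.615
  solve Keq expr → x = 0.1339; check Q = 580.5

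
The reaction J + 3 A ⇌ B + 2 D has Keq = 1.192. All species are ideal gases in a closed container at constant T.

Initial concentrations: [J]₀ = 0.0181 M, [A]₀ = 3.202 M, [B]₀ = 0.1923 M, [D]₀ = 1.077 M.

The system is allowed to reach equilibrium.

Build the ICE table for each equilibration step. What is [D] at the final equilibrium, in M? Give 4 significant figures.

[D]_eq = 1.1 M

Q₀ = 0.3754 vs Keq = 1.192 ⇒ Q<K, forward
Step 1:
                   J          A          B          D
  Initial     0.0181      3.202     0.1923      1.077
  Change    -0.01158   -0.03475    0.01158    0.02317
  Equil     0.006516      3.167     0.2039        1.1
  solve Keq expr → x = 0.01158; check Q = 1.192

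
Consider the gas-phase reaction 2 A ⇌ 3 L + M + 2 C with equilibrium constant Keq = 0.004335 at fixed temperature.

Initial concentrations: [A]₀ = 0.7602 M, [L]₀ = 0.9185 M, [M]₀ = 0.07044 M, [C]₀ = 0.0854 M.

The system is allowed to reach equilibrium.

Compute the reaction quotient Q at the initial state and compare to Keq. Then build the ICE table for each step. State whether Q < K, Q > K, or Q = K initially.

Q₀ = 6.8884e-04; Q < K (proceeds forward)

Q₀ = 6.8884e-04 vs Keq = 0.004335 ⇒ Q<K, forward
Step 1:
                   A          L          M          C
  init        0.7602     0.9185    0.07044     0.0854
  Δ         -0.05906    0.08859    0.02953    0.05906
  eq          0.7011      1.007    0.09997     0.1445
  solve Keq expr → x = 0.02953; check Q = 0.004335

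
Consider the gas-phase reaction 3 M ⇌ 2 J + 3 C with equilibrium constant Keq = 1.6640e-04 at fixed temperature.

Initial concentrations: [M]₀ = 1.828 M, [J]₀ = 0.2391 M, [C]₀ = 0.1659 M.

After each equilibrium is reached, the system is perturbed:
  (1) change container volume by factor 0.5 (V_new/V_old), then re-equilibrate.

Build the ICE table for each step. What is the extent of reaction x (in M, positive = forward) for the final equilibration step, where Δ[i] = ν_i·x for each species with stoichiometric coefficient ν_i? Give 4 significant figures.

x = -0.04151 M

Q₀ = 4.2734e-05 vs Keq = 1.6640e-04 ⇒ Q<K, forward
Step 1:
                   M          J          C
  I            1.828     0.2391     0.1659
  C         -0.06121     0.0408    0.06121
  E            1.767     0.2799     0.2271
  solve Keq expr → x = 0.0204; check Q = 1.6640e-04
Then change container volume by factor 0.5 (V_new/V_old).
Step 2:
                   M          J          C
  I            3.534     0.5598     0.4542
  C           0.1245   -0.08302    -0.1245
  E            3.658     0.4768     0.3297
  solve Keq expr → x = -0.04151; check Q = 1.6640e-04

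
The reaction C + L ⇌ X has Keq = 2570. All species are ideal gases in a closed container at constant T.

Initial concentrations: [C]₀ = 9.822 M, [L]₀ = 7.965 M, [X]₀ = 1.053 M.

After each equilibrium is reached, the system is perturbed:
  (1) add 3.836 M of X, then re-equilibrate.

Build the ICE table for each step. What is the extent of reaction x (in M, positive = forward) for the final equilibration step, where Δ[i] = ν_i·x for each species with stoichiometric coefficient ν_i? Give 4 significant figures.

x = -8.0163e-04 M

Q₀ = 0.01346 vs Keq = 2570 ⇒ Q<K, forward
Step 1:
                  C         L         X
  I           9.822     7.965     1.053
  C          -7.963    -7.963     7.963
  E           1.859  0.001887     9.016
  solve Keq expr → x = 7.963; check Q = 2570
Then add 3.836 M of X.
Step 2:
                  C         L         X
  I           1.859  0.001887     12.85
  C       8.0163e-04 8.0163e-04 -8.0163e-04
  E            1.86  0.002689     12.85
  solve Keq expr → x = -8.0163e-04; check Q = 2570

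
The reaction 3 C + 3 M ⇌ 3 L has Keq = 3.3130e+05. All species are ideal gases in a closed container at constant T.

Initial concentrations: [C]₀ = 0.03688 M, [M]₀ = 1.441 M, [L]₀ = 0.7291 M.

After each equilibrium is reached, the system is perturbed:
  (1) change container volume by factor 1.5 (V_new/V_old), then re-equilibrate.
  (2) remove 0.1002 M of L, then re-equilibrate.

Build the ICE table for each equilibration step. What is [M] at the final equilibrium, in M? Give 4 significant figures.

Q₀ = 2582 vs Keq = 3.3130e+05 ⇒ Q<K, forward
Step 1:
                   C          M          L
  I          0.03688      1.441     0.7291
  C         -0.02912   -0.02912    0.02912
  E         0.007761      1.412     0.7582
  solve Keq expr → x = 0.009706; check Q = 3.3130e+05
Then change container volume by factor 1.5 (V_new/V_old).
Step 2:
                   C          M          L
  I         0.005174     0.9413     0.5055
  C         0.002528   0.002528  -0.002528
  E         0.007702     0.9438      0.503
  solve Keq expr → x = -8.4251e-04; check Q = 3.3130e+05
Then remove 0.1002 M of L.
Step 3:
                   C          M          L
  I         0.007702     0.9438     0.4028
  C        -0.001501  -0.001501   0.001501
  E           0.0062     0.9423     0.4043
  solve Keq expr → x = 5.0050e-04; check Q = 3.3130e+05

[M]_eq = 0.9423 M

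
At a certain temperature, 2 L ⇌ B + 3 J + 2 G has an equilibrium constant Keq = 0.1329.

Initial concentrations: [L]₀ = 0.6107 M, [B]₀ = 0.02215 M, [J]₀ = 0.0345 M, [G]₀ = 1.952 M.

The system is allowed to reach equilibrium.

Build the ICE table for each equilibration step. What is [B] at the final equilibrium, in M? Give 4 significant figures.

[B]_eq = 0.1234 M

Q₀ = 9.2925e-06 vs Keq = 0.1329 ⇒ Q<K, forward
Step 1:
                   L          B          J          G
  I           0.6107    0.02215     0.0345      1.952
  C          -0.2025     0.1012     0.3037     0.2025
  E           0.4082     0.1234     0.3382      2.154
  solve Keq expr → x = 0.1012; check Q = 0.1329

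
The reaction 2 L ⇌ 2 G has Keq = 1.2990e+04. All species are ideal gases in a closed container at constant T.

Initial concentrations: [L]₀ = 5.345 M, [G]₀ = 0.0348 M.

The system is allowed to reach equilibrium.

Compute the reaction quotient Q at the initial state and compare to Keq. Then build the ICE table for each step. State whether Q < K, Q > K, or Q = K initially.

Q₀ = 4.2390e-05; Q < K (proceeds forward)

Q₀ = 4.2390e-05 vs Keq = 1.2990e+04 ⇒ Q<K, forward
Step 1:
                    L           G
  I             5.345      0.0348
  C            -5.298       5.298
  E           0.04679       5.333
  solve Keq expr → x = 2.649; check Q = 1.2990e+04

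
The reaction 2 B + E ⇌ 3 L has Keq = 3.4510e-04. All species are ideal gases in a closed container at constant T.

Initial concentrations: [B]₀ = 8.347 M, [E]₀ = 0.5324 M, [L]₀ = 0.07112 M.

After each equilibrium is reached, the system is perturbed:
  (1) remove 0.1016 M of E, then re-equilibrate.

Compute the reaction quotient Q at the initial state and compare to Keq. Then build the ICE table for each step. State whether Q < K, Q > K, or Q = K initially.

Q₀ = 9.6979e-06 vs Keq = 3.4510e-04 ⇒ Q<K, forward
Step 1:
                   B          E          L
  I            8.347     0.5324    0.07112
  C          -0.1021   -0.05107     0.1532
  E            8.245     0.4813     0.2243
  solve Keq expr → x = 0.05107; check Q = 3.4510e-04
Then remove 0.1016 M of E.
Step 2:
                   B          E          L
  I            8.245     0.3797     0.2243
  C          0.01061   0.005303   -0.01591
  E            8.255      0.385     0.2084
  solve Keq expr → x = -0.005303; check Q = 3.4510e-04

Q₀ = 9.6979e-06; Q < K (proceeds forward)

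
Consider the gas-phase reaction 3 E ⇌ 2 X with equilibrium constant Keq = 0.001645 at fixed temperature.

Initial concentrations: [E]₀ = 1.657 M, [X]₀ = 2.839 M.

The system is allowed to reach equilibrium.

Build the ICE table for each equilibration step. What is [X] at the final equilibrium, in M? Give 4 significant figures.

Q₀ = 1.772 vs Keq = 0.001645 ⇒ Q>K, reverse
Step 1:
                   E          X
  init         1.657      2.839
  Δ            3.538     -2.359
  eq           5.195     0.4803
  solve Keq expr → x = -1.179; check Q = 0.001645

[X]_eq = 0.4803 M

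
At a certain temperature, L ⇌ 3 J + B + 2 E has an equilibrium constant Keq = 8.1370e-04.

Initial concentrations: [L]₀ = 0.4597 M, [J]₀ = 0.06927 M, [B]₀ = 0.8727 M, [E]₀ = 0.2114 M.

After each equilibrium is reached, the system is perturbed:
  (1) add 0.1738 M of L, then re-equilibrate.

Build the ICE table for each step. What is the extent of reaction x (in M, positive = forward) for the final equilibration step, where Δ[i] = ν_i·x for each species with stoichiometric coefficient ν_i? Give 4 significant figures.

x = 0.005065 M

Q₀ = 2.8199e-05 vs Keq = 8.1370e-04 ⇒ Q<K, forward
Step 1:
                    L           J           B           E
  init         0.4597     0.06927      0.8727      0.2114
  Δ          -0.03363      0.1009     0.03363     0.06726
  eq           0.4261      0.1702      0.9063      0.2787
  solve Keq expr → x = 0.03363; check Q = 8.1370e-04
Then add 0.1738 M of L.
Step 2:
                    L           J           B           E
  init         0.5999      0.1702      0.9063      0.2787
  Δ         -0.005065      0.0152    0.005065     0.01013
  eq           0.5948      0.1854      0.9114      0.2888
  solve Keq expr → x = 0.005065; check Q = 8.1370e-04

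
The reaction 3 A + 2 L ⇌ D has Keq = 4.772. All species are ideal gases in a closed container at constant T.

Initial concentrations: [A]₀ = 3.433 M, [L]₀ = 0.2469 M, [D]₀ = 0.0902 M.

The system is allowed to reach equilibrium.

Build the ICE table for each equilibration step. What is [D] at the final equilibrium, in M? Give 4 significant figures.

[D]_eq = 0.1953 M

Q₀ = 0.03657 vs Keq = 4.772 ⇒ Q<K, forward
Step 1:
                  A         L         D
  Initial     3.433    0.2469    0.0902
  Change    -0.3152   -0.2102    0.1051
  Equil       3.118   0.03675    0.1953
  solve Keq expr → x = 0.1051; check Q = 4.772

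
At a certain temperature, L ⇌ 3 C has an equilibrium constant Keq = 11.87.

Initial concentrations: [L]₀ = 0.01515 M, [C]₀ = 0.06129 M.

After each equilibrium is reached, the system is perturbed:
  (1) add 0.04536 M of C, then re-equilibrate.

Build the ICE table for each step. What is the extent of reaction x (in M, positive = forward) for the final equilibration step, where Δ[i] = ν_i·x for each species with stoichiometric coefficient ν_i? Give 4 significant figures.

Q₀ = 0.0152 vs Keq = 11.87 ⇒ Q<K, forward
Step 1:
                    L           C
  init        0.01515     0.06129
  Δ          -0.01505     0.04515
  eq       1.0158e-04      0.1064
  solve Keq expr → x = 0.01505; check Q = 11.87
Then add 0.04536 M of C.
Step 2:
                    L           C
  init     1.0158e-04      0.1518
  Δ        1.8978e-04 -5.6934e-04
  eq       2.9136e-04      0.1512
  solve Keq expr → x = -1.8978e-04; check Q = 11.87

x = -1.8978e-04 M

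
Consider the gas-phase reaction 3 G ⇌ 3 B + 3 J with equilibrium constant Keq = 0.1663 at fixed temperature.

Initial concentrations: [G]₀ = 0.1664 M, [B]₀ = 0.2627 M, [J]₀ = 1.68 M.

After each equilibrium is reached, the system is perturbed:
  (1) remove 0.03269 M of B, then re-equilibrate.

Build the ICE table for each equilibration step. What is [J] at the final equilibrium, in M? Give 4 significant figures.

Q₀ = 18.66 vs Keq = 0.1663 ⇒ Q>K, reverse
Step 1:
                    G           B           J
  I            0.1664      0.2627        1.68
  C            0.1493     -0.1493     -0.1493
  E            0.3157      0.1134       1.531
  solve Keq expr → x = -0.04976; check Q = 0.1663
Then remove 0.03269 M of B.
Step 2:
                    G           B           J
  I            0.3157     0.08072       1.531
  C          -0.02291     0.02291     0.02291
  E            0.2928      0.1036       1.554
  solve Keq expr → x = 0.007636; check Q = 0.1663

[J]_eq = 1.554 M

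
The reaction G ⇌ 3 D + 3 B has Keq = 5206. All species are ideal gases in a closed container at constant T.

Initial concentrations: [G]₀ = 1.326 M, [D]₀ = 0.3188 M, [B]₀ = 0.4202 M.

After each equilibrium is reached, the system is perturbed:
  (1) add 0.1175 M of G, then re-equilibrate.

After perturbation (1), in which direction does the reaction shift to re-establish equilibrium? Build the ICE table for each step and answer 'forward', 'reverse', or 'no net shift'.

Q₀ = 0.001813 vs Keq = 5206 ⇒ Q<K, forward
Step 1:
                   G          D          B
  init         1.326     0.3188     0.4202
  Δ           -1.018      3.053      3.053
  eq          0.3084      3.372      3.473
  solve Keq expr → x = 1.018; check Q = 5206
Then add 0.1175 M of G.
Step 2:
                   G          D          B
  init        0.4259      3.372      3.473
  Δ         -0.04226     0.1268     0.1268
  eq          0.3836      3.498        3.6
  solve Keq expr → x = 0.04226; check Q = 5206

Direction: forward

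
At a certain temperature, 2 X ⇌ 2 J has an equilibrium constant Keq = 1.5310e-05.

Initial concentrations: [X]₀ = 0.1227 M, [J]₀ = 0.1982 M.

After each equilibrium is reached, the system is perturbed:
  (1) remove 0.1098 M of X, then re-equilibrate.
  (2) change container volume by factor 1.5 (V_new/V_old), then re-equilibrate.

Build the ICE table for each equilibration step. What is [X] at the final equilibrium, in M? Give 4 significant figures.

Q₀ = 2.609 vs Keq = 1.5310e-05 ⇒ Q>K, reverse
Step 1:
                  X         J
  init       0.1227    0.1982
  Δ          0.1969   -0.1969
  eq         0.3196  0.001251
  solve Keq expr → x = -0.09847; check Q = 1.5310e-05
Then remove 0.1098 M of X.
Step 2:
                  X         J
  init       0.2098  0.001251
  Δ       4.2795e-04 -4.2795e-04
  eq         0.2103 8.2277e-04
  solve Keq expr → x = -2.1398e-04; check Q = 1.5310e-05
Then change container volume by factor 1.5 (V_new/V_old).
Step 3:
                  X         J
  init       0.1402 5.4852e-04
  Δ               0         0
  eq         0.1402 5.4852e-04
  solve Keq expr → x = 0; check Q = 1.5310e-05

[X]_eq = 0.1402 M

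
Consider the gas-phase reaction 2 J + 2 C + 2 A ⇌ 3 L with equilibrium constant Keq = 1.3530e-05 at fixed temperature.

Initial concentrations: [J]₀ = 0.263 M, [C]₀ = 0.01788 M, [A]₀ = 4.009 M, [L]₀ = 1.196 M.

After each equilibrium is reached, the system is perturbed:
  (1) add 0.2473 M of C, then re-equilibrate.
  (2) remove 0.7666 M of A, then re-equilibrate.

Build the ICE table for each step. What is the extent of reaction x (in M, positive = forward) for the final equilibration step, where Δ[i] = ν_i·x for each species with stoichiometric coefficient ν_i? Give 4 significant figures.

x = -0.00239 M

Q₀ = 4814 vs Keq = 1.3530e-05 ⇒ Q>K, reverse
Step 1:
                  J         C         A         L
  Initial     0.263   0.01788     4.009     1.196
  Change     0.7588    0.7588    0.7588    -1.138
  Equil       1.022    0.7766     4.768   0.05786
  solve Keq expr → x = -0.3794; check Q = 1.3530e-05
Then add 0.2473 M of C.
Step 2:
                  J         C         A         L
  Initial     1.022     1.024     4.768   0.05786
  Change  -0.007317 -0.007317 -0.007317   0.01098
  Equil       1.014     1.017      4.76   0.06883
  solve Keq expr → x = 0.003658; check Q = 1.3530e-05
Then remove 0.7666 M of A.
Step 3:
                  J         C         A         L
  Initial     1.014     1.017     3.994   0.06883
  Change    0.00478   0.00478   0.00478  -0.00717
  Equil       1.019     1.021     3.999   0.06166
  solve Keq expr → x = -0.00239; check Q = 1.3530e-05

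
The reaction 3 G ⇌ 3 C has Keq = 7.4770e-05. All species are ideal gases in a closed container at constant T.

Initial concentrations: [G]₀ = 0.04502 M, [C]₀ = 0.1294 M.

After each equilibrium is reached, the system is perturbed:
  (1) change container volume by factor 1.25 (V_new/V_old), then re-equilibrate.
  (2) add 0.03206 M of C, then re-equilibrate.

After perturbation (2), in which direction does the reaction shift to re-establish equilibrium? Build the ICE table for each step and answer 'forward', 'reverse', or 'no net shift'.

Q₀ = 23.75 vs Keq = 7.4770e-05 ⇒ Q>K, reverse
Step 1:
                  G         C
  init      0.04502    0.1294
  Δ          0.1223   -0.1223
  eq         0.1674  0.007051
  solve Keq expr → x = -0.04078; check Q = 7.4770e-05
Then change container volume by factor 1.25 (V_new/V_old).
Step 2:
                  G         C
  init       0.1339  0.005641
  Δ               0         0
  eq         0.1339  0.005641
  solve Keq expr → x = 0; check Q = 7.4770e-05
Then add 0.03206 M of C.
Step 3:
                  G         C
  init       0.1339    0.0377
  Δ         0.03076  -0.03076
  eq         0.1647  0.006937
  solve Keq expr → x = -0.01025; check Q = 7.4770e-05

Direction: reverse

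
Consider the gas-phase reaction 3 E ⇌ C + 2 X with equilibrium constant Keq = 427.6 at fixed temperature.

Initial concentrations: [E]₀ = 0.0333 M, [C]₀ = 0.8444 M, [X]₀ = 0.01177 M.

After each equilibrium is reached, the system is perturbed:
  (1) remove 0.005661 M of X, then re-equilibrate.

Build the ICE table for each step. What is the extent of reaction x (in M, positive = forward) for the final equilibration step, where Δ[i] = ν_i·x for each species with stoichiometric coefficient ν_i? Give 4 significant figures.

x = 4.5868e-04 M

Q₀ = 3.168 vs Keq = 427.6 ⇒ Q<K, forward
Step 1:
                  E         C         X
  init       0.0333    0.8444   0.01177
  Δ        -0.02211  0.007371   0.01474
  eq        0.01119    0.8518   0.02651
  solve Keq expr → x = 0.007371; check Q = 427.6
Then remove 0.005661 M of X.
Step 2:
                  E         C         X
  init      0.01119    0.8518   0.02085
  Δ       -0.001376 4.5868e-04 9.1735e-04
  eq       0.009811    0.8522   0.02177
  solve Keq expr → x = 4.5868e-04; check Q = 427.6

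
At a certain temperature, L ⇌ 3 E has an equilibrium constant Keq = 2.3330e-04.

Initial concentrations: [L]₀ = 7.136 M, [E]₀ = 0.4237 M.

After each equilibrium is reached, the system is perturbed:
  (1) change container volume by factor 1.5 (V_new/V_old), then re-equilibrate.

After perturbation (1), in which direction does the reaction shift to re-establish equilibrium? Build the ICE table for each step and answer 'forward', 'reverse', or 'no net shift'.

Direction: forward

Q₀ = 0.01066 vs Keq = 2.3330e-04 ⇒ Q>K, reverse
Step 1:
                    L           E
  init          7.136      0.4237
  Δ            0.1015     -0.3046
  eq            7.238      0.1191
  solve Keq expr → x = -0.1015; check Q = 2.3330e-04
Then change container volume by factor 1.5 (V_new/V_old).
Step 2:
                    L           E
  init          4.825     0.07939
  Δ         -0.008193     0.02458
  eq            4.817       0.104
  solve Keq expr → x = 0.008193; check Q = 2.3330e-04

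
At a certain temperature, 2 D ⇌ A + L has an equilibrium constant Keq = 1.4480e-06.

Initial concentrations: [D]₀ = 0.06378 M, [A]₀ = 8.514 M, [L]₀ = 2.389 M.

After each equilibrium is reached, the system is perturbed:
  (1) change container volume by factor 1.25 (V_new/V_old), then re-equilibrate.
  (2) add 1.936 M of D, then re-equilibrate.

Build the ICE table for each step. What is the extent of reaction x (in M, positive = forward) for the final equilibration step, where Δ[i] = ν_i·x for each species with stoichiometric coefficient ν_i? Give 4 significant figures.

x = 5.5396e-06 M

Q₀ = 5000 vs Keq = 1.4480e-06 ⇒ Q>K, reverse
Step 1:
                    D           A           L
  Initial     0.06378       8.514       2.389
  Change        4.778      -2.389      -2.389
  Equil         4.842       6.125  5.5420e-06
  solve Keq expr → x = -2.389; check Q = 1.4480e-06
Then change container volume by factor 1.25 (V_new/V_old).
Step 2:
                    D           A           L
  Initial       3.873         4.9  4.4336e-06
  Change            0           0           0
  Equil         3.873         4.9  4.4336e-06
  solve Keq expr → x = 0; check Q = 1.4480e-06
Then add 1.936 M of D.
Step 3:
                    D           A           L
  Initial       5.809         4.9  4.4336e-06
  Change  -1.1079e-05  5.5396e-06  5.5396e-06
  Equil         5.809         4.9  9.9732e-06
  solve Keq expr → x = 5.5396e-06; check Q = 1.4480e-06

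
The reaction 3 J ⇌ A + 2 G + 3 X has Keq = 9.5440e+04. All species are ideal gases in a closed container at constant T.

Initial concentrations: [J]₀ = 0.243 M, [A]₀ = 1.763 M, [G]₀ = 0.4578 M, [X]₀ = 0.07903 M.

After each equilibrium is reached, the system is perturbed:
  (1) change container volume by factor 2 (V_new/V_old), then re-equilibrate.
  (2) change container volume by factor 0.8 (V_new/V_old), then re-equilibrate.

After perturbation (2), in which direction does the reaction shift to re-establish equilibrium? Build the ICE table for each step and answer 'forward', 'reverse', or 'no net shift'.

Q₀ = 0.01271 vs Keq = 9.5440e+04 ⇒ Q<K, forward
Step 1:
                   J          A          G          X
  init         0.243      1.763     0.4578    0.07903
  Δ          -0.2369    0.07896     0.1579     0.2369
  eq        0.006133      1.842     0.6157     0.3159
  solve Keq expr → x = 0.07896; check Q = 9.5440e+04
Then change container volume by factor 2 (V_new/V_old).
Step 2:
                   J          A          G          X
  init      0.003066      0.921     0.3079     0.1579
  Δ        -0.001515 5.0493e-04    0.00101   0.001515
  eq        0.001552     0.9215     0.3089     0.1595
  solve Keq expr → x = 5.0493e-04; check Q = 9.5440e+04
Then change container volume by factor 0.8 (V_new/V_old).
Step 3:
                   J          A          G          X
  init      0.001939      1.152     0.3861     0.1993
  Δ       4.7760e-04 -1.5920e-04 -3.1840e-04 -4.7760e-04
  eq        0.002417      1.152     0.3858     0.1989
  solve Keq expr → x = -1.5920e-04; check Q = 9.5440e+04

Direction: reverse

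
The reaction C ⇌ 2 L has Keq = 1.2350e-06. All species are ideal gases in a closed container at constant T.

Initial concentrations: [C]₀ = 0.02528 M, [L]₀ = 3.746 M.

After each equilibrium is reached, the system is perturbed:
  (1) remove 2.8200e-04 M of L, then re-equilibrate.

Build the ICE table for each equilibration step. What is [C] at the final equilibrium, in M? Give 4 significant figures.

Q₀ = 555.1 vs Keq = 1.2350e-06 ⇒ Q>K, reverse
Step 1:
                    C           L
  Initial     0.02528       3.746
  Change        1.872      -3.744
  Equil         1.898    0.001531
  solve Keq expr → x = -1.872; check Q = 1.2350e-06
Then remove 2.8200e-04 M of L.
Step 2:
                    C           L
  Initial       1.898    0.001249
  Change  -1.4097e-04  2.8194e-04
  Equil         1.897    0.001531
  solve Keq expr → x = 1.4097e-04; check Q = 1.2350e-06

[C]_eq = 1.897 M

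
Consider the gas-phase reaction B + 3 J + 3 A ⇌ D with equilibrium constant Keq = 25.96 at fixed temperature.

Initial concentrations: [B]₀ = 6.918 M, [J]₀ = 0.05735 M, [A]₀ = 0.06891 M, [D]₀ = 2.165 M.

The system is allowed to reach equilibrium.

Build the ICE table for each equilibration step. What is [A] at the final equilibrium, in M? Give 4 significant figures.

Q₀ = 5.0703e+06 vs Keq = 25.96 ⇒ Q>K, reverse
Step 1:
                    B           J           A           D
  init          6.918     0.05735     0.06891       2.165
  Δ            0.1363       0.409       0.409     -0.1363
  eq            7.054      0.4664       0.478       2.029
  solve Keq expr → x = -0.1363; check Q = 25.96

[A]_eq = 0.478 M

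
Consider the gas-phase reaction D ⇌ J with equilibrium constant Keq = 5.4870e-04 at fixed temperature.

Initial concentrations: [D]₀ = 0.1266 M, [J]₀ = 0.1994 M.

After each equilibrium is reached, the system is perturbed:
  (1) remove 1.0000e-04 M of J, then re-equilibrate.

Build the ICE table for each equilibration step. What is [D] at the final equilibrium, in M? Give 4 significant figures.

Q₀ = 1.575 vs Keq = 5.4870e-04 ⇒ Q>K, reverse
Step 1:
                   D          J
  init        0.1266     0.1994
  Δ           0.1992    -0.1992
  eq          0.3258 1.7878e-04
  solve Keq expr → x = -0.1992; check Q = 5.4870e-04
Then remove 1.0000e-04 M of J.
Step 2:
                   D          J
  init        0.3258 7.8778e-05
  Δ       -9.9945e-05 9.9945e-05
  eq          0.3257 1.7872e-04
  solve Keq expr → x = 9.9945e-05; check Q = 5.4870e-04

[D]_eq = 0.3257 M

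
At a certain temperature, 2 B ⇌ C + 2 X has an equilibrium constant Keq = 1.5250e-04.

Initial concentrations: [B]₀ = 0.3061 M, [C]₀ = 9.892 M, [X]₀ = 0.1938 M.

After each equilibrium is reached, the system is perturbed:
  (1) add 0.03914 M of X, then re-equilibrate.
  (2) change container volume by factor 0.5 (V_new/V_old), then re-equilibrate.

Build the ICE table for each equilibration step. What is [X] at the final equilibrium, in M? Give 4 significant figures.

[X]_eq = 0.003002 M

Q₀ = 3.965 vs Keq = 1.5250e-04 ⇒ Q>K, reverse
Step 1:
                    B           C           X
  init         0.3061       9.892      0.1938
  Δ            0.1918    -0.09592     -0.1918
  eq           0.4979       9.796    0.001965
  solve Keq expr → x = -0.09592; check Q = 1.5250e-04
Then add 0.03914 M of X.
Step 2:
                    B           C           X
  init         0.4979       9.796      0.0411
  Δ           0.03898    -0.01949    -0.03898
  eq           0.5369       9.777    0.002121
  solve Keq expr → x = -0.01949; check Q = 1.5250e-04
Then change container volume by factor 0.5 (V_new/V_old).
Step 3:
                    B           C           X
  init          1.074       19.55    0.004241
  Δ          0.001239 -6.1934e-04   -0.001239
  eq            1.075       19.55    0.003002
  solve Keq expr → x = -6.1934e-04; check Q = 1.5250e-04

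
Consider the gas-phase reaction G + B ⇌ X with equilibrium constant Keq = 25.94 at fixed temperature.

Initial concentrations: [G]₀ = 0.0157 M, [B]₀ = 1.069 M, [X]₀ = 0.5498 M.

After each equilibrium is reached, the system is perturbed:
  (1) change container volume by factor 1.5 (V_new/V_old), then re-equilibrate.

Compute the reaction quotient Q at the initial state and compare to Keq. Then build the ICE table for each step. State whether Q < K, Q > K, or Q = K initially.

Q₀ = 32.76 vs Keq = 25.94 ⇒ Q>K, reverse
Step 1:
                    G           B           X
  Initial      0.0157       1.069      0.5498
  Change     0.003914    0.003914   -0.003914
  Equil       0.01961       1.073      0.5459
  solve Keq expr → x = -0.003914; check Q = 25.94
Then change container volume by factor 1.5 (V_new/V_old).
Step 2:
                    G           B           X
  Initial     0.01308      0.7153      0.3639
  Change      0.00605     0.00605    -0.00605
  Equil       0.01913      0.7213      0.3579
  solve Keq expr → x = -0.00605; check Q = 25.94

Q₀ = 32.76; Q > K (proceeds reverse)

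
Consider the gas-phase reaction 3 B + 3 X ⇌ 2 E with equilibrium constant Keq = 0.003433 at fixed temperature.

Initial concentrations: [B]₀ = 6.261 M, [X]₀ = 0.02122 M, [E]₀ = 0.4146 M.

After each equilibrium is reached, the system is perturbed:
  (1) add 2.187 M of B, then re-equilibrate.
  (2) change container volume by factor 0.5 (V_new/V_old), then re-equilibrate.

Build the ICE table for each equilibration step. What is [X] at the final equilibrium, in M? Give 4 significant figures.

Q₀ = 73.3 vs Keq = 0.003433 ⇒ Q>K, reverse
Step 1:
                    B           X           E
  init          6.261     0.02122      0.4146
  Δ            0.3226      0.3226     -0.2151
  eq            6.584      0.3438      0.1995
  solve Keq expr → x = -0.1075; check Q = 0.003433
Then add 2.187 M of B.
Step 2:
                    B           X           E
  init          8.771      0.3438      0.1995
  Δ          -0.05385    -0.05385      0.0359
  eq            8.717        0.29      0.2354
  solve Keq expr → x = 0.01795; check Q = 0.003433
Then change container volume by factor 0.5 (V_new/V_old).
Step 3:
                    B           X           E
  init          17.43      0.5799      0.4709
  Δ           -0.2863     -0.2863      0.1909
  eq            17.15      0.2936      0.6618
  solve Keq expr → x = 0.09545; check Q = 0.003433

[X]_eq = 0.2936 M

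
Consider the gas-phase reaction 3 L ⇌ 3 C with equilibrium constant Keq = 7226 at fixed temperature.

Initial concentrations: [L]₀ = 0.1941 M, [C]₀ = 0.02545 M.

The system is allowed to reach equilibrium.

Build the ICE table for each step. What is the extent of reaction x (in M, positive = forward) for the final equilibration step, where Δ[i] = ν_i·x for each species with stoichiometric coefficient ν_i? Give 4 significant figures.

x = 0.0611 M

Q₀ = 0.002254 vs Keq = 7226 ⇒ Q<K, forward
Step 1:
                  L         C
  Initial    0.1941   0.02545
  Change    -0.1833    0.1833
  Equil      0.0108    0.2088
  solve Keq expr → x = 0.0611; check Q = 7226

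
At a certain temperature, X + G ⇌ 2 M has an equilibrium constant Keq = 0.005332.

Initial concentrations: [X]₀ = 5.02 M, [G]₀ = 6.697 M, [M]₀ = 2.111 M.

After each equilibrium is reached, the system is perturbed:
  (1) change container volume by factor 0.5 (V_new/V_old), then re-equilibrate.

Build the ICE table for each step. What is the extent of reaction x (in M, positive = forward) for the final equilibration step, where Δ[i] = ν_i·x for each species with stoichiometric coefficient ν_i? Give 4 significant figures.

x = 0 M

Q₀ = 0.1326 vs Keq = 0.005332 ⇒ Q>K, reverse
Step 1:
                  X         G         M
  init         5.02     6.697     2.111
  Δ          0.8138    0.8138    -1.628
  eq          5.834     7.511    0.4834
  solve Keq expr → x = -0.8138; check Q = 0.005332
Then change container volume by factor 0.5 (V_new/V_old).
Step 2:
                  X         G         M
  init        11.67     15.02    0.9667
  Δ               0         0         0
  eq          11.67     15.02    0.9667
  solve Keq expr → x = 0; check Q = 0.005332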